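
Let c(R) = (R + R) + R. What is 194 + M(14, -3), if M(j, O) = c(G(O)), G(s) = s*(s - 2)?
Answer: 239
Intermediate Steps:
G(s) = s*(-2 + s)
c(R) = 3*R (c(R) = 2*R + R = 3*R)
M(j, O) = 3*O*(-2 + O) (M(j, O) = 3*(O*(-2 + O)) = 3*O*(-2 + O))
194 + M(14, -3) = 194 + 3*(-3)*(-2 - 3) = 194 + 3*(-3)*(-5) = 194 + 45 = 239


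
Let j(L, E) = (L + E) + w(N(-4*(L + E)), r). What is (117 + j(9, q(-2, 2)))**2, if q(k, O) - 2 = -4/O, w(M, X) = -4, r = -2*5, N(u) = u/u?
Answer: 14884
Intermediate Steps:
N(u) = 1
r = -10
q(k, O) = 2 - 4/O
j(L, E) = -4 + E + L (j(L, E) = (L + E) - 4 = (E + L) - 4 = -4 + E + L)
(117 + j(9, q(-2, 2)))**2 = (117 + (-4 + (2 - 4/2) + 9))**2 = (117 + (-4 + (2 - 4*1/2) + 9))**2 = (117 + (-4 + (2 - 2) + 9))**2 = (117 + (-4 + 0 + 9))**2 = (117 + 5)**2 = 122**2 = 14884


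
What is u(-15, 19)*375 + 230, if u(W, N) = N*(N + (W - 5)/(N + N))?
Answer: 131855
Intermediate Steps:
u(W, N) = N*(N + (-5 + W)/(2*N)) (u(W, N) = N*(N + (-5 + W)/((2*N))) = N*(N + (-5 + W)*(1/(2*N))) = N*(N + (-5 + W)/(2*N)))
u(-15, 19)*375 + 230 = (-5/2 + 19² + (½)*(-15))*375 + 230 = (-5/2 + 361 - 15/2)*375 + 230 = 351*375 + 230 = 131625 + 230 = 131855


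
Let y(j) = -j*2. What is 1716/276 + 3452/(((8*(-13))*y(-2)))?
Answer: -4977/2392 ≈ -2.0807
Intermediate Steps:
y(j) = -2*j
1716/276 + 3452/(((8*(-13))*y(-2))) = 1716/276 + 3452/(((8*(-13))*(-2*(-2)))) = 1716*(1/276) + 3452/((-104*4)) = 143/23 + 3452/(-416) = 143/23 + 3452*(-1/416) = 143/23 - 863/104 = -4977/2392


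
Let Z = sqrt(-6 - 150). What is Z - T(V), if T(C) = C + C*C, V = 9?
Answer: -90 + 2*I*sqrt(39) ≈ -90.0 + 12.49*I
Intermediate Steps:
T(C) = C + C**2
Z = 2*I*sqrt(39) (Z = sqrt(-156) = 2*I*sqrt(39) ≈ 12.49*I)
Z - T(V) = 2*I*sqrt(39) - 9*(1 + 9) = 2*I*sqrt(39) - 9*10 = 2*I*sqrt(39) - 1*90 = 2*I*sqrt(39) - 90 = -90 + 2*I*sqrt(39)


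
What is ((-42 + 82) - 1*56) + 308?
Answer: 292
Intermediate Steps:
((-42 + 82) - 1*56) + 308 = (40 - 56) + 308 = -16 + 308 = 292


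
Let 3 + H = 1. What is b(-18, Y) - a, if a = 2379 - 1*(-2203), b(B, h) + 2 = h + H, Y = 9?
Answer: -4577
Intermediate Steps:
H = -2 (H = -3 + 1 = -2)
b(B, h) = -4 + h (b(B, h) = -2 + (h - 2) = -2 + (-2 + h) = -4 + h)
a = 4582 (a = 2379 + 2203 = 4582)
b(-18, Y) - a = (-4 + 9) - 1*4582 = 5 - 4582 = -4577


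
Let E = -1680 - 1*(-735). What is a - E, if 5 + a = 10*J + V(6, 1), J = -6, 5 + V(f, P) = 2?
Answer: 877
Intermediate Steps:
E = -945 (E = -1680 + 735 = -945)
V(f, P) = -3 (V(f, P) = -5 + 2 = -3)
a = -68 (a = -5 + (10*(-6) - 3) = -5 + (-60 - 3) = -5 - 63 = -68)
a - E = -68 - 1*(-945) = -68 + 945 = 877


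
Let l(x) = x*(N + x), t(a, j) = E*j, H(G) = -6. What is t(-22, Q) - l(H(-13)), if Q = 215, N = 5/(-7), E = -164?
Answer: -247102/7 ≈ -35300.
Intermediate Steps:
N = -5/7 (N = 5*(-⅐) = -5/7 ≈ -0.71429)
t(a, j) = -164*j
l(x) = x*(-5/7 + x)
t(-22, Q) - l(H(-13)) = -164*215 - (-6)*(-5 + 7*(-6))/7 = -35260 - (-6)*(-5 - 42)/7 = -35260 - (-6)*(-47)/7 = -35260 - 1*282/7 = -35260 - 282/7 = -247102/7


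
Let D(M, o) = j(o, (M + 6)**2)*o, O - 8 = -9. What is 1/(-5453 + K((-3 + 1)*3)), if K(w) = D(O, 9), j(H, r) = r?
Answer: -1/5228 ≈ -0.00019128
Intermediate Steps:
O = -1 (O = 8 - 9 = -1)
D(M, o) = o*(6 + M)**2 (D(M, o) = (M + 6)**2*o = (6 + M)**2*o = o*(6 + M)**2)
K(w) = 225 (K(w) = 9*(6 - 1)**2 = 9*5**2 = 9*25 = 225)
1/(-5453 + K((-3 + 1)*3)) = 1/(-5453 + 225) = 1/(-5228) = -1/5228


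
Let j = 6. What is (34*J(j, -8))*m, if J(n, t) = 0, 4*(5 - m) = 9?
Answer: 0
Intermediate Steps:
m = 11/4 (m = 5 - ¼*9 = 5 - 9/4 = 11/4 ≈ 2.7500)
(34*J(j, -8))*m = (34*0)*(11/4) = 0*(11/4) = 0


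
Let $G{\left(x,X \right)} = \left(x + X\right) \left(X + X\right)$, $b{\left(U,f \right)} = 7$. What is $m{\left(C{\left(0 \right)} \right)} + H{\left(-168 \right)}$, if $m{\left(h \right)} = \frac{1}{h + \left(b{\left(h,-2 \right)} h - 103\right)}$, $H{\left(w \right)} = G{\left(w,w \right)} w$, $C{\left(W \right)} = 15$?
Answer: $- \frac{322430975}{17} \approx -1.8967 \cdot 10^{7}$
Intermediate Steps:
$G{\left(x,X \right)} = 2 X \left(X + x\right)$ ($G{\left(x,X \right)} = \left(X + x\right) 2 X = 2 X \left(X + x\right)$)
$H{\left(w \right)} = 4 w^{3}$ ($H{\left(w \right)} = 2 w \left(w + w\right) w = 2 w 2 w w = 4 w^{2} w = 4 w^{3}$)
$m{\left(h \right)} = \frac{1}{-103 + 8 h}$ ($m{\left(h \right)} = \frac{1}{h + \left(7 h - 103\right)} = \frac{1}{h + \left(-103 + 7 h\right)} = \frac{1}{-103 + 8 h}$)
$m{\left(C{\left(0 \right)} \right)} + H{\left(-168 \right)} = \frac{1}{-103 + 8 \cdot 15} + 4 \left(-168\right)^{3} = \frac{1}{-103 + 120} + 4 \left(-4741632\right) = \frac{1}{17} - 18966528 = - \frac{322430975}{17}$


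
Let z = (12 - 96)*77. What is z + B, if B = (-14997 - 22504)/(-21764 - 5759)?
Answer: -177981263/27523 ≈ -6466.6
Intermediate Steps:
z = -6468 (z = -84*77 = -6468)
B = 37501/27523 (B = -37501/(-27523) = -37501*(-1/27523) = 37501/27523 ≈ 1.3625)
z + B = -6468 + 37501/27523 = -177981263/27523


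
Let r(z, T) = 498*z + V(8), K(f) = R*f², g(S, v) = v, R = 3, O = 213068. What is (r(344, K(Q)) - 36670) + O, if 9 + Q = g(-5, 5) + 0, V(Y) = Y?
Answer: 347718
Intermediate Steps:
Q = -4 (Q = -9 + (5 + 0) = -9 + 5 = -4)
K(f) = 3*f²
r(z, T) = 8 + 498*z (r(z, T) = 498*z + 8 = 8 + 498*z)
(r(344, K(Q)) - 36670) + O = ((8 + 498*344) - 36670) + 213068 = ((8 + 171312) - 36670) + 213068 = (171320 - 36670) + 213068 = 134650 + 213068 = 347718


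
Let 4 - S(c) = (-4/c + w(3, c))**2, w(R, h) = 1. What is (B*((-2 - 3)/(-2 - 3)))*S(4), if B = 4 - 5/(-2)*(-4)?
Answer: -24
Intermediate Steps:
B = -6 (B = 4 - 5*(-1/2)*(-4) = 4 + (5/2)*(-4) = 4 - 10 = -6)
S(c) = 4 - (1 - 4/c)**2 (S(c) = 4 - (-4/c + 1)**2 = 4 - (1 - 4/c)**2)
(B*((-2 - 3)/(-2 - 3)))*S(4) = (-6*(-2 - 3)/(-2 - 3))*(4 - 1*(-4 + 4)**2/4**2) = (-(-30)/(-5))*(4 - 1*1/16*0**2) = (-(-30)*(-1)/5)*(4 - 1*1/16*0) = (-6*1)*(4 + 0) = -6*4 = -24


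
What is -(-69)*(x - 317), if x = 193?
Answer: -8556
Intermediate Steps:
-(-69)*(x - 317) = -(-69)*(193 - 317) = -(-69)*(-124) = -1*8556 = -8556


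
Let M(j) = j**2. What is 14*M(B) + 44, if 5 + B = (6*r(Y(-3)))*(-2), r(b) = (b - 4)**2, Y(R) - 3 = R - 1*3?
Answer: 4923130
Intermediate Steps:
Y(R) = R (Y(R) = 3 + (R - 1*3) = 3 + (R - 3) = 3 + (-3 + R) = R)
r(b) = (-4 + b)**2
B = -593 (B = -5 + (6*(-4 - 3)**2)*(-2) = -5 + (6*(-7)**2)*(-2) = -5 + (6*49)*(-2) = -5 + 294*(-2) = -5 - 588 = -593)
14*M(B) + 44 = 14*(-593)**2 + 44 = 14*351649 + 44 = 4923086 + 44 = 4923130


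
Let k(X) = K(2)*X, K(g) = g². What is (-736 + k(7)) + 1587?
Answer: 879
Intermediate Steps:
k(X) = 4*X (k(X) = 2²*X = 4*X)
(-736 + k(7)) + 1587 = (-736 + 4*7) + 1587 = (-736 + 28) + 1587 = -708 + 1587 = 879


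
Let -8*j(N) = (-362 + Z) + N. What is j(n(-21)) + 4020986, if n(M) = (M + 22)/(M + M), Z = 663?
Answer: 1351038655/336 ≈ 4.0209e+6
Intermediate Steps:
n(M) = (22 + M)/(2*M) (n(M) = (22 + M)/((2*M)) = (22 + M)*(1/(2*M)) = (22 + M)/(2*M))
j(N) = -301/8 - N/8 (j(N) = -((-362 + 663) + N)/8 = -(301 + N)/8 = -301/8 - N/8)
j(n(-21)) + 4020986 = (-301/8 - (22 - 21)/(16*(-21))) + 4020986 = (-301/8 - (-1)/(16*21)) + 4020986 = (-301/8 - ⅛*(-1/42)) + 4020986 = (-301/8 + 1/336) + 4020986 = -12641/336 + 4020986 = 1351038655/336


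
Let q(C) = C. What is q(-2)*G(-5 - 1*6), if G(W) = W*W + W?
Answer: -220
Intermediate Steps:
G(W) = W + W² (G(W) = W² + W = W + W²)
q(-2)*G(-5 - 1*6) = -2*(-5 - 1*6)*(1 + (-5 - 1*6)) = -2*(-5 - 6)*(1 + (-5 - 6)) = -(-22)*(1 - 11) = -(-22)*(-10) = -2*110 = -220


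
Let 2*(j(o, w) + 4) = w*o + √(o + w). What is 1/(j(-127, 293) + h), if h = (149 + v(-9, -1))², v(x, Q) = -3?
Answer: 10826/29300403 - 2*√166/29300403 ≈ 0.00036860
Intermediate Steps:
j(o, w) = -4 + √(o + w)/2 + o*w/2 (j(o, w) = -4 + (w*o + √(o + w))/2 = -4 + (o*w + √(o + w))/2 = -4 + (√(o + w) + o*w)/2 = -4 + (√(o + w)/2 + o*w/2) = -4 + √(o + w)/2 + o*w/2)
h = 21316 (h = (149 - 3)² = 146² = 21316)
1/(j(-127, 293) + h) = 1/((-4 + √(-127 + 293)/2 + (½)*(-127)*293) + 21316) = 1/((-4 + √166/2 - 37211/2) + 21316) = 1/((-37219/2 + √166/2) + 21316) = 1/(5413/2 + √166/2)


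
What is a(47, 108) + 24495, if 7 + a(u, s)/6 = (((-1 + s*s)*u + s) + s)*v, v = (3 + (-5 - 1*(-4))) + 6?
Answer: 26346549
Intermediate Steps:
v = 8 (v = (3 + (-5 + 4)) + 6 = (3 - 1) + 6 = 2 + 6 = 8)
a(u, s) = -42 + 96*s + 48*u*(-1 + s²) (a(u, s) = -42 + 6*((((-1 + s*s)*u + s) + s)*8) = -42 + 6*((((-1 + s²)*u + s) + s)*8) = -42 + 6*(((u*(-1 + s²) + s) + s)*8) = -42 + 6*(((s + u*(-1 + s²)) + s)*8) = -42 + 6*((2*s + u*(-1 + s²))*8) = -42 + 6*(16*s + 8*u*(-1 + s²)) = -42 + (96*s + 48*u*(-1 + s²)) = -42 + 96*s + 48*u*(-1 + s²))
a(47, 108) + 24495 = (-42 - 48*47 + 96*108 + 48*47*108²) + 24495 = (-42 - 2256 + 10368 + 48*47*11664) + 24495 = (-42 - 2256 + 10368 + 26313984) + 24495 = 26322054 + 24495 = 26346549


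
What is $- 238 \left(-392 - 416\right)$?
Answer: $192304$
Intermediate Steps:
$- 238 \left(-392 - 416\right) = \left(-238\right) \left(-808\right) = 192304$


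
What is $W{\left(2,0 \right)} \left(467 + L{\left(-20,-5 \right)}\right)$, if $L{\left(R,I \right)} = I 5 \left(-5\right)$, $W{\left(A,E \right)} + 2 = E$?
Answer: $-1184$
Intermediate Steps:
$W{\left(A,E \right)} = -2 + E$
$L{\left(R,I \right)} = - 25 I$ ($L{\left(R,I \right)} = 5 I \left(-5\right) = - 25 I$)
$W{\left(2,0 \right)} \left(467 + L{\left(-20,-5 \right)}\right) = \left(-2 + 0\right) \left(467 - -125\right) = - 2 \left(467 + 125\right) = \left(-2\right) 592 = -1184$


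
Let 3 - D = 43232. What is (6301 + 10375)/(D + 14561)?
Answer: -4169/7167 ≈ -0.58169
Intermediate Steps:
D = -43229 (D = 3 - 1*43232 = 3 - 43232 = -43229)
(6301 + 10375)/(D + 14561) = (6301 + 10375)/(-43229 + 14561) = 16676/(-28668) = 16676*(-1/28668) = -4169/7167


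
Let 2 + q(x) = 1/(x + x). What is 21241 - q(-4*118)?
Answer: 20053393/944 ≈ 21243.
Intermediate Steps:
q(x) = -2 + 1/(2*x) (q(x) = -2 + 1/(x + x) = -2 + 1/(2*x))
21241 - q(-4*118) = 21241 - (-2 + 1/(2*((-4*118)))) = 21241 - (-2 + (1/2)/(-472)) = 21241 - (-2 + (1/2)*(-1/472)) = 21241 - (-2 - 1/944) = 21241 - 1*(-1889/944) = 21241 + 1889/944 = 20053393/944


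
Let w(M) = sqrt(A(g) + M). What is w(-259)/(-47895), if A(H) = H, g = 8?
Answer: -I*sqrt(251)/47895 ≈ -0.00033079*I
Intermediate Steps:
w(M) = sqrt(8 + M)
w(-259)/(-47895) = sqrt(8 - 259)/(-47895) = sqrt(-251)*(-1/47895) = (I*sqrt(251))*(-1/47895) = -I*sqrt(251)/47895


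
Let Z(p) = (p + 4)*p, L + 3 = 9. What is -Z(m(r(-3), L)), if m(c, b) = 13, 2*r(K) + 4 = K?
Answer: -221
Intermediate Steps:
L = 6 (L = -3 + 9 = 6)
r(K) = -2 + K/2
Z(p) = p*(4 + p) (Z(p) = (4 + p)*p = p*(4 + p))
-Z(m(r(-3), L)) = -13*(4 + 13) = -13*17 = -1*221 = -221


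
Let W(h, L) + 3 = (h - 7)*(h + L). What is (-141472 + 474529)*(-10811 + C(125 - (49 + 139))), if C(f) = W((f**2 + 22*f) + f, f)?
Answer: 2052839117739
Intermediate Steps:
W(h, L) = -3 + (-7 + h)*(L + h) (W(h, L) = -3 + (h - 7)*(h + L) = -3 + (-7 + h)*(L + h))
C(f) = -3 + (f**2 + 23*f)**2 - 168*f - 7*f**2 + f*(f**2 + 23*f) (C(f) = -3 + ((f**2 + 22*f) + f)**2 - 7*f - 7*((f**2 + 22*f) + f) + f*((f**2 + 22*f) + f) = -3 + (f**2 + 23*f)**2 - 7*f - 7*(f**2 + 23*f) + f*(f**2 + 23*f) = -3 + (f**2 + 23*f)**2 - 7*f + (-161*f - 7*f**2) + f*(f**2 + 23*f) = -3 + (f**2 + 23*f)**2 - 168*f - 7*f**2 + f*(f**2 + 23*f))
(-141472 + 474529)*(-10811 + C(125 - (49 + 139))) = (-141472 + 474529)*(-10811 + (-3 + (125 - (49 + 139))**4 - 168*(125 - (49 + 139)) + 47*(125 - (49 + 139))**3 + 545*(125 - (49 + 139))**2)) = 333057*(-10811 + (-3 + (125 - 1*188)**4 - 168*(125 - 1*188) + 47*(125 - 1*188)**3 + 545*(125 - 1*188)**2)) = 333057*(-10811 + (-3 + (125 - 188)**4 - 168*(125 - 188) + 47*(125 - 188)**3 + 545*(125 - 188)**2)) = 333057*(-10811 + (-3 + (-63)**4 - 168*(-63) + 47*(-63)**3 + 545*(-63)**2)) = 333057*(-10811 + (-3 + 15752961 + 10584 + 47*(-250047) + 545*3969)) = 333057*(-10811 + (-3 + 15752961 + 10584 - 11752209 + 2163105)) = 333057*(-10811 + 6174438) = 333057*6163627 = 2052839117739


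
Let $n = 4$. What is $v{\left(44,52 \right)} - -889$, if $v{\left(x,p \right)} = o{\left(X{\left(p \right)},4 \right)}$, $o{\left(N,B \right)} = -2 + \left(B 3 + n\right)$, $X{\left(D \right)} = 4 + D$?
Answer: $903$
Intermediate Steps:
$o{\left(N,B \right)} = 2 + 3 B$ ($o{\left(N,B \right)} = -2 + \left(B 3 + 4\right) = -2 + \left(3 B + 4\right) = -2 + \left(4 + 3 B\right) = 2 + 3 B$)
$v{\left(x,p \right)} = 14$ ($v{\left(x,p \right)} = 2 + 3 \cdot 4 = 2 + 12 = 14$)
$v{\left(44,52 \right)} - -889 = 14 - -889 = 14 + 889 = 903$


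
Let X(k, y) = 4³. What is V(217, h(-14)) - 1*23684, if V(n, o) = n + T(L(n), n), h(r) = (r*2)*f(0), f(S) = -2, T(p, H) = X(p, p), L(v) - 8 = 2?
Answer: -23403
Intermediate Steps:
L(v) = 10 (L(v) = 8 + 2 = 10)
X(k, y) = 64
T(p, H) = 64
h(r) = -4*r (h(r) = (r*2)*(-2) = (2*r)*(-2) = -4*r)
V(n, o) = 64 + n (V(n, o) = n + 64 = 64 + n)
V(217, h(-14)) - 1*23684 = (64 + 217) - 1*23684 = 281 - 23684 = -23403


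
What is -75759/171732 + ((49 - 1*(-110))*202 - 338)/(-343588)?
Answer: -374851503/702441124 ≈ -0.53364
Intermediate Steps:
-75759/171732 + ((49 - 1*(-110))*202 - 338)/(-343588) = -75759*1/171732 + ((49 + 110)*202 - 338)*(-1/343588) = -25253/57244 + (159*202 - 338)*(-1/343588) = -25253/57244 + (32118 - 338)*(-1/343588) = -25253/57244 + 31780*(-1/343588) = -25253/57244 - 1135/12271 = -374851503/702441124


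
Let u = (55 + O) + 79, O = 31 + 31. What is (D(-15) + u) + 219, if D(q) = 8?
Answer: 423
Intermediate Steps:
O = 62
u = 196 (u = (55 + 62) + 79 = 117 + 79 = 196)
(D(-15) + u) + 219 = (8 + 196) + 219 = 204 + 219 = 423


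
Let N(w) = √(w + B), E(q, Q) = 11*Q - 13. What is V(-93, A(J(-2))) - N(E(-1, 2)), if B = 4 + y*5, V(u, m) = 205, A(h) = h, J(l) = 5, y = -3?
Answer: 205 - I*√2 ≈ 205.0 - 1.4142*I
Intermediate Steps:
B = -11 (B = 4 - 3*5 = 4 - 15 = -11)
E(q, Q) = -13 + 11*Q
N(w) = √(-11 + w) (N(w) = √(w - 11) = √(-11 + w))
V(-93, A(J(-2))) - N(E(-1, 2)) = 205 - √(-11 + (-13 + 11*2)) = 205 - √(-11 + (-13 + 22)) = 205 - √(-11 + 9) = 205 - √(-2) = 205 - I*√2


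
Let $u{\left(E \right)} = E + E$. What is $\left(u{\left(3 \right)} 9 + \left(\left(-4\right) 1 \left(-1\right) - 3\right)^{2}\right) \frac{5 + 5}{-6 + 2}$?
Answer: $- \frac{275}{2} \approx -137.5$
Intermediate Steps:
$u{\left(E \right)} = 2 E$
$\left(u{\left(3 \right)} 9 + \left(\left(-4\right) 1 \left(-1\right) - 3\right)^{2}\right) \frac{5 + 5}{-6 + 2} = \left(2 \cdot 3 \cdot 9 + \left(\left(-4\right) 1 \left(-1\right) - 3\right)^{2}\right) \frac{5 + 5}{-6 + 2} = \left(6 \cdot 9 + \left(\left(-4\right) \left(-1\right) - 3\right)^{2}\right) \frac{1}{-4} \cdot 10 = \left(54 + \left(4 - 3\right)^{2}\right) \left(\left(- \frac{1}{4}\right) 10\right) = \left(54 + 1^{2}\right) \left(- \frac{5}{2}\right) = \left(54 + 1\right) \left(- \frac{5}{2}\right) = 55 \left(- \frac{5}{2}\right) = - \frac{275}{2}$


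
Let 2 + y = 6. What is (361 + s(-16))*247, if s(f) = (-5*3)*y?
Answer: 74347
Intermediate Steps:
y = 4 (y = -2 + 6 = 4)
s(f) = -60 (s(f) = -5*3*4 = -15*4 = -60)
(361 + s(-16))*247 = (361 - 60)*247 = 301*247 = 74347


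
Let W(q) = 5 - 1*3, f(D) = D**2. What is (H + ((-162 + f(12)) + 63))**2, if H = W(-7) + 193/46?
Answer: 5546025/2116 ≈ 2621.0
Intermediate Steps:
W(q) = 2 (W(q) = 5 - 3 = 2)
H = 285/46 (H = 2 + 193/46 = 285/46 ≈ 6.1956)
(H + ((-162 + f(12)) + 63))**2 = (285/46 + ((-162 + 12**2) + 63))**2 = (285/46 + ((-162 + 144) + 63))**2 = (285/46 + (-18 + 63))**2 = (285/46 + 45)**2 = (2355/46)**2 = 5546025/2116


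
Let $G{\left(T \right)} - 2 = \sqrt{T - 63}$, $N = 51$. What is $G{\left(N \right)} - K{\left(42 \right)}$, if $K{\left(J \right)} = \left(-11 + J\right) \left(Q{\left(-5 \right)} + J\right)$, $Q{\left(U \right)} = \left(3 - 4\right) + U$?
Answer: $-1114 + 2 i \sqrt{3} \approx -1114.0 + 3.4641 i$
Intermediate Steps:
$G{\left(T \right)} = 2 + \sqrt{-63 + T}$ ($G{\left(T \right)} = 2 + \sqrt{T - 63} = 2 + \sqrt{-63 + T}$)
$Q{\left(U \right)} = -1 + U$
$K{\left(J \right)} = \left(-11 + J\right) \left(-6 + J\right)$ ($K{\left(J \right)} = \left(-11 + J\right) \left(\left(-1 - 5\right) + J\right) = \left(-11 + J\right) \left(-6 + J\right)$)
$G{\left(N \right)} - K{\left(42 \right)} = \left(2 + \sqrt{-63 + 51}\right) - \left(66 + 42^{2} - 714\right) = \left(2 + \sqrt{-12}\right) - \left(66 + 1764 - 714\right) = \left(2 + 2 i \sqrt{3}\right) - 1116 = -1114 + 2 i \sqrt{3}$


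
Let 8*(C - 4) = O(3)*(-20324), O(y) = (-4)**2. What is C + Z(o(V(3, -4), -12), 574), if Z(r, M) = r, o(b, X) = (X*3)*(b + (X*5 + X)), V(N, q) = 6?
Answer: -38268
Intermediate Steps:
o(b, X) = 3*X*(b + 6*X) (o(b, X) = (3*X)*(b + (5*X + X)) = (3*X)*(b + 6*X) = 3*X*(b + 6*X))
O(y) = 16
C = -40644 (C = 4 + (16*(-20324))/8 = 4 + (1/8)*(-325184) = 4 - 40648 = -40644)
C + Z(o(V(3, -4), -12), 574) = -40644 + 3*(-12)*(6 + 6*(-12)) = -40644 + 3*(-12)*(6 - 72) = -40644 + 3*(-12)*(-66) = -40644 + 2376 = -38268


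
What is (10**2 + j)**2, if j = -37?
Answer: 3969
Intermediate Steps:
(10**2 + j)**2 = (10**2 - 37)**2 = (100 - 37)**2 = 63**2 = 3969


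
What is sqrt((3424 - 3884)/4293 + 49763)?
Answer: sqrt(11322501247)/477 ≈ 223.08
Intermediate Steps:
sqrt((3424 - 3884)/4293 + 49763) = sqrt(-460*1/4293 + 49763) = sqrt(-460/4293 + 49763) = sqrt(213632099/4293) = sqrt(11322501247)/477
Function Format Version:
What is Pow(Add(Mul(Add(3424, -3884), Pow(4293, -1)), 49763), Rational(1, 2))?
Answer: Mul(Rational(1, 477), Pow(11322501247, Rational(1, 2))) ≈ 223.08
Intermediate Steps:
Pow(Add(Mul(Add(3424, -3884), Pow(4293, -1)), 49763), Rational(1, 2)) = Pow(Add(Mul(-460, Rational(1, 4293)), 49763), Rational(1, 2)) = Pow(Add(Rational(-460, 4293), 49763), Rational(1, 2)) = Pow(Rational(213632099, 4293), Rational(1, 2)) = Mul(Rational(1, 477), Pow(11322501247, Rational(1, 2)))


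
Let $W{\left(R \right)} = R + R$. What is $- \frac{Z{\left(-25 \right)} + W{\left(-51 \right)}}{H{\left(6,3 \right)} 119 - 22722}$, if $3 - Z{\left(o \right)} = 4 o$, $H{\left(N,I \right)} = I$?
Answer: $\frac{1}{22365} \approx 4.4713 \cdot 10^{-5}$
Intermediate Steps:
$W{\left(R \right)} = 2 R$
$Z{\left(o \right)} = 3 - 4 o$
$- \frac{Z{\left(-25 \right)} + W{\left(-51 \right)}}{H{\left(6,3 \right)} 119 - 22722} = - \frac{\left(3 - -100\right) + 2 \left(-51\right)}{3 \cdot 119 - 22722} = - \frac{\left(3 + 100\right) - 102}{357 - 22722} = - \frac{103 - 102}{-22365} = - \frac{1 \left(-1\right)}{22365} = \left(-1\right) \left(- \frac{1}{22365}\right) = \frac{1}{22365}$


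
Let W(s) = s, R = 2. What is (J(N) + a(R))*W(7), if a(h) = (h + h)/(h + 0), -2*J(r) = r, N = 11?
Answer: -49/2 ≈ -24.500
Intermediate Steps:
J(r) = -r/2
a(h) = 2 (a(h) = (2*h)/h = 2)
(J(N) + a(R))*W(7) = (-½*11 + 2)*7 = (-11/2 + 2)*7 = -7/2*7 = -49/2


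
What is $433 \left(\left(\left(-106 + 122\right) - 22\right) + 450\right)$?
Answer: $192252$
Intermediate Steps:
$433 \left(\left(\left(-106 + 122\right) - 22\right) + 450\right) = 433 \left(\left(16 - 22\right) + 450\right) = 433 \left(-6 + 450\right) = 433 \cdot 444 = 192252$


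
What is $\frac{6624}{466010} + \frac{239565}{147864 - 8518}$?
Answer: $\frac{56281356777}{32468314730} \approx 1.7334$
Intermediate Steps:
$\frac{6624}{466010} + \frac{239565}{147864 - 8518} = 6624 \cdot \frac{1}{466010} + \frac{239565}{139346} = \frac{3312}{233005} + 239565 \cdot \frac{1}{139346} = \frac{3312}{233005} + \frac{239565}{139346} = \frac{56281356777}{32468314730}$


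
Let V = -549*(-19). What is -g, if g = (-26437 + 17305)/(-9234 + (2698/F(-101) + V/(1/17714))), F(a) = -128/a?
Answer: 584448/11825128249 ≈ 4.9424e-5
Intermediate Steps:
V = 10431
g = -584448/11825128249 (g = (-26437 + 17305)/(-9234 + (2698/((-128/(-101))) + 10431/(1/17714))) = -9132/(-9234 + (2698/((-128*(-1/101))) + 10431/(1/17714))) = -9132/(-9234 + (2698/(128/101) + 10431*17714)) = -9132/(-9234 + (2698*(101/128) + 184774734)) = -9132/(-9234 + (136249/64 + 184774734)) = -9132/(-9234 + 11825719225/64) = -9132/11825128249/64 = -9132*64/11825128249 = -584448/11825128249 ≈ -4.9424e-5)
-g = -1*(-584448/11825128249) = 584448/11825128249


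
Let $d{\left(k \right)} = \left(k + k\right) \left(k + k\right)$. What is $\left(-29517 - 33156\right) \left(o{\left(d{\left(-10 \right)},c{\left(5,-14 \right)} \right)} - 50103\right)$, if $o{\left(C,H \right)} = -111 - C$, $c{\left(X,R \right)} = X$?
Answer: $3172131222$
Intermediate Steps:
$d{\left(k \right)} = 4 k^{2}$ ($d{\left(k \right)} = 2 k 2 k = 4 k^{2}$)
$\left(-29517 - 33156\right) \left(o{\left(d{\left(-10 \right)},c{\left(5,-14 \right)} \right)} - 50103\right) = \left(-29517 - 33156\right) \left(\left(-111 - 4 \left(-10\right)^{2}\right) - 50103\right) = - 62673 \left(\left(-111 - 4 \cdot 100\right) - 50103\right) = - 62673 \left(\left(-111 - 400\right) - 50103\right) = - 62673 \left(-511 - 50103\right) = \left(-62673\right) \left(-50614\right) = 3172131222$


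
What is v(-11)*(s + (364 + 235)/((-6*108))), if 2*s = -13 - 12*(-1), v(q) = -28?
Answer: 6461/162 ≈ 39.883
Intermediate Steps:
s = -½ (s = (-13 - 12*(-1))/2 = (-13 + 12)/2 = (½)*(-1) = -½ ≈ -0.50000)
v(-11)*(s + (364 + 235)/((-6*108))) = -28*(-½ + (364 + 235)/((-6*108))) = -28*(-½ + 599/(-648)) = -28*(-½ + 599*(-1/648)) = -28*(-½ - 599/648) = -28*(-923/648) = 6461/162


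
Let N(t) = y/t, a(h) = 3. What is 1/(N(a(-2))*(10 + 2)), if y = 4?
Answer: 1/16 ≈ 0.062500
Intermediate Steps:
N(t) = 4/t
1/(N(a(-2))*(10 + 2)) = 1/((4/3)*(10 + 2)) = 1/((4*(⅓))*12) = 1/((4/3)*12) = 1/16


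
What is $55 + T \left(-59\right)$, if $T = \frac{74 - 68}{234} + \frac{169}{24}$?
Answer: $- \frac{37645}{104} \approx -361.97$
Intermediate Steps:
$T = \frac{735}{104}$ ($T = 6 \cdot \frac{1}{234} + 169 \cdot \frac{1}{24} = \frac{1}{39} + \frac{169}{24} = \frac{735}{104} \approx 7.0673$)
$55 + T \left(-59\right) = 55 + \frac{735}{104} \left(-59\right) = 55 - \frac{43365}{104} = - \frac{37645}{104}$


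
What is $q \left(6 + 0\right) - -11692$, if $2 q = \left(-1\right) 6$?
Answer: $11674$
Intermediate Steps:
$q = -3$ ($q = \frac{\left(-1\right) 6}{2} = \frac{1}{2} \left(-6\right) = -3$)
$q \left(6 + 0\right) - -11692 = - 3 \left(6 + 0\right) - -11692 = \left(-3\right) 6 + 11692 = -18 + 11692 = 11674$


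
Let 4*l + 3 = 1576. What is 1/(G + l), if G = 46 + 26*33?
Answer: 4/5189 ≈ 0.00077086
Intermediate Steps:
l = 1573/4 (l = -¾ + (¼)*1576 = -¾ + 394 = 1573/4 ≈ 393.25)
G = 904 (G = 46 + 858 = 904)
1/(G + l) = 1/(904 + 1573/4) = 1/(5189/4) = 4/5189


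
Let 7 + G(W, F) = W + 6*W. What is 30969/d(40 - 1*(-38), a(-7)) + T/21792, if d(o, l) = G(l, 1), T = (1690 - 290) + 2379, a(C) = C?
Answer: -84333103/152544 ≈ -552.84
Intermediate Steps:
G(W, F) = -7 + 7*W (G(W, F) = -7 + (W + 6*W) = -7 + 7*W)
T = 3779 (T = 1400 + 2379 = 3779)
d(o, l) = -7 + 7*l
30969/d(40 - 1*(-38), a(-7)) + T/21792 = 30969/(-7 + 7*(-7)) + 3779/21792 = 30969/(-7 - 49) + 3779*(1/21792) = 30969/(-56) + 3779/21792 = 30969*(-1/56) + 3779/21792 = -30969/56 + 3779/21792 = -84333103/152544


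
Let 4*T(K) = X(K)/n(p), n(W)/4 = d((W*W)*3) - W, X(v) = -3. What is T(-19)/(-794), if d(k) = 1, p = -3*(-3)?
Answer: -3/101632 ≈ -2.9518e-5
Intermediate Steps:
p = 9
n(W) = 4 - 4*W (n(W) = 4*(1 - W) = 4 - 4*W)
T(K) = 3/128 (T(K) = (-3/(4 - 4*9))/4 = (-3/(4 - 36))/4 = (-3/(-32))/4 = (-3*(-1/32))/4 = (¼)*(3/32) = 3/128)
T(-19)/(-794) = (3/128)/(-794) = (3/128)*(-1/794) = -3/101632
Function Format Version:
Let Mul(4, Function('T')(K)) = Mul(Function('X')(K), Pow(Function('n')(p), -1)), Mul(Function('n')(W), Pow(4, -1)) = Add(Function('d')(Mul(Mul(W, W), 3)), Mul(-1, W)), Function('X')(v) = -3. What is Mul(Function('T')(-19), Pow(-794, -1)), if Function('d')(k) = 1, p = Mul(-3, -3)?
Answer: Rational(-3, 101632) ≈ -2.9518e-5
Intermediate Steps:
p = 9
Function('n')(W) = Add(4, Mul(-4, W)) (Function('n')(W) = Mul(4, Add(1, Mul(-1, W))) = Add(4, Mul(-4, W)))
Function('T')(K) = Rational(3, 128) (Function('T')(K) = Mul(Rational(1, 4), Mul(-3, Pow(Add(4, Mul(-4, 9)), -1))) = Mul(Rational(1, 4), Mul(-3, Pow(Add(4, -36), -1))) = Mul(Rational(1, 4), Mul(-3, Pow(-32, -1))) = Mul(Rational(1, 4), Mul(-3, Rational(-1, 32))) = Mul(Rational(1, 4), Rational(3, 32)) = Rational(3, 128))
Mul(Function('T')(-19), Pow(-794, -1)) = Mul(Rational(3, 128), Pow(-794, -1)) = Mul(Rational(3, 128), Rational(-1, 794)) = Rational(-3, 101632)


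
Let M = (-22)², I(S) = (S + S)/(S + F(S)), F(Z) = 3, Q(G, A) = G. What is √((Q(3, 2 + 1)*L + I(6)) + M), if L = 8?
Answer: 2*√1146/3 ≈ 22.568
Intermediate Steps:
I(S) = 2*S/(3 + S) (I(S) = (S + S)/(S + 3) = (2*S)/(3 + S) = 2*S/(3 + S))
M = 484
√((Q(3, 2 + 1)*L + I(6)) + M) = √((3*8 + 2*6/(3 + 6)) + 484) = √((24 + 2*6/9) + 484) = √((24 + 2*6*(⅑)) + 484) = √((24 + 4/3) + 484) = √(76/3 + 484) = √(1528/3) = 2*√1146/3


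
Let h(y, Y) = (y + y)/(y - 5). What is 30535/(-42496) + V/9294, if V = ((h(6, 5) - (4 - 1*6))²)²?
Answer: 674367023/197478912 ≈ 3.4149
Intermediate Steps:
h(y, Y) = 2*y/(-5 + y) (h(y, Y) = (2*y)/(-5 + y) = 2*y/(-5 + y))
V = 38416 (V = ((2*6/(-5 + 6) - (4 - 1*6))²)² = ((2*6/1 - (4 - 6))²)² = ((2*6*1 - 1*(-2))²)² = ((12 + 2)²)² = (14²)² = 196² = 38416)
30535/(-42496) + V/9294 = 30535/(-42496) + 38416/9294 = 30535*(-1/42496) + 38416*(1/9294) = -30535/42496 + 19208/4647 = 674367023/197478912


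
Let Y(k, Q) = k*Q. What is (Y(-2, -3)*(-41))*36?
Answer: -8856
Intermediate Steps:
Y(k, Q) = Q*k
(Y(-2, -3)*(-41))*36 = (-3*(-2)*(-41))*36 = (6*(-41))*36 = -246*36 = -8856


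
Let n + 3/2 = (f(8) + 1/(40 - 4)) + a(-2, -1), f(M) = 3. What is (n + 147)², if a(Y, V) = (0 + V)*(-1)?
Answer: 28976689/1296 ≈ 22359.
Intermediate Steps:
a(Y, V) = -V (a(Y, V) = V*(-1) = -V)
n = 91/36 (n = -3/2 + ((3 + 1/(40 - 4)) - 1*(-1)) = -3/2 + ((3 + 1/36) + 1) = -3/2 + (109/36 + 1) = -3/2 + 145/36 = 91/36 ≈ 2.5278)
(n + 147)² = (91/36 + 147)² = (5383/36)² = 28976689/1296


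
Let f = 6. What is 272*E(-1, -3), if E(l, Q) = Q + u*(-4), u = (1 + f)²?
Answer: -54128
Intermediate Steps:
u = 49 (u = (1 + 6)² = 7² = 49)
E(l, Q) = -196 + Q (E(l, Q) = Q + 49*(-4) = Q - 196 = -196 + Q)
272*E(-1, -3) = 272*(-196 - 3) = 272*(-199) = -54128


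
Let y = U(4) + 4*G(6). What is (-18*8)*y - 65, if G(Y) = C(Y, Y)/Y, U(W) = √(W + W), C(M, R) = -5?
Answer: 415 - 288*√2 ≈ 7.7065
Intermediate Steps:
U(W) = √2*√W (U(W) = √(2*W) = √2*√W)
G(Y) = -5/Y
y = -10/3 + 2*√2 (y = √2*√4 + 4*(-5/6) = √2*2 + 4*(-5*⅙) = 2*√2 + 4*(-⅚) = 2*√2 - 10/3 = -10/3 + 2*√2 ≈ -0.50491)
(-18*8)*y - 65 = (-18*8)*(-10/3 + 2*√2) - 65 = -144*(-10/3 + 2*√2) - 65 = (480 - 288*√2) - 65 = 415 - 288*√2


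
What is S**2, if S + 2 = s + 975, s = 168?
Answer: 1301881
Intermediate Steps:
S = 1141 (S = -2 + (168 + 975) = -2 + 1143 = 1141)
S**2 = 1141**2 = 1301881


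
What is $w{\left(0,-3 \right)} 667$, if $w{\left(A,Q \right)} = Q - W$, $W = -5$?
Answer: $1334$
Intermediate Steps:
$w{\left(A,Q \right)} = 5 + Q$ ($w{\left(A,Q \right)} = Q - -5 = Q + 5 = 5 + Q$)
$w{\left(0,-3 \right)} 667 = \left(5 - 3\right) 667 = 2 \cdot 667 = 1334$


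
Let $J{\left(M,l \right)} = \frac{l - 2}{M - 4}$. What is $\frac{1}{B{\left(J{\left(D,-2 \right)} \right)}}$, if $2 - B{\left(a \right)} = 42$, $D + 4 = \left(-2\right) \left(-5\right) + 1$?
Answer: $- \frac{1}{40} \approx -0.025$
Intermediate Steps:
$D = 7$ ($D = -4 + \left(\left(-2\right) \left(-5\right) + 1\right) = -4 + \left(10 + 1\right) = -4 + 11 = 7$)
$J{\left(M,l \right)} = \frac{-2 + l}{-4 + M}$
$B{\left(a \right)} = -40$ ($B{\left(a \right)} = 2 - 42 = -40$)
$\frac{1}{B{\left(J{\left(D,-2 \right)} \right)}} = \frac{1}{-40} = - \frac{1}{40}$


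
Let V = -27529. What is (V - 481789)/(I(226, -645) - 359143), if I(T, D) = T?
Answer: 509318/358917 ≈ 1.4190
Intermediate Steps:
(V - 481789)/(I(226, -645) - 359143) = (-27529 - 481789)/(226 - 359143) = -509318/(-358917) = -509318*(-1/358917) = 509318/358917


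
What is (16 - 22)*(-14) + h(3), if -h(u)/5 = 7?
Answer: 49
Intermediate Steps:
h(u) = -35 (h(u) = -5*7 = -35)
(16 - 22)*(-14) + h(3) = (16 - 22)*(-14) - 35 = -6*(-14) - 35 = 84 - 35 = 49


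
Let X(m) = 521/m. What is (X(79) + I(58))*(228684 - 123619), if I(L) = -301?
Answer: -2443601770/79 ≈ -3.0932e+7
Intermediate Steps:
(X(79) + I(58))*(228684 - 123619) = (521/79 - 301)*(228684 - 123619) = (521*(1/79) - 301)*105065 = (521/79 - 301)*105065 = -23258/79*105065 = -2443601770/79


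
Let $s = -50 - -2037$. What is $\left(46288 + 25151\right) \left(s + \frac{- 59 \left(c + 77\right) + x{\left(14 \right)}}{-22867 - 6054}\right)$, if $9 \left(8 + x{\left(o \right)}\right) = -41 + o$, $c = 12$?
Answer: $\frac{4105691414871}{28921} \approx 1.4196 \cdot 10^{8}$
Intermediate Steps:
$x{\left(o \right)} = - \frac{113}{9} + \frac{o}{9}$ ($x{\left(o \right)} = -8 + \frac{-41 + o}{9} = -8 + \left(- \frac{41}{9} + \frac{o}{9}\right) = - \frac{113}{9} + \frac{o}{9}$)
$s = 1987$ ($s = -50 + 2037 = 1987$)
$\left(46288 + 25151\right) \left(s + \frac{- 59 \left(c + 77\right) + x{\left(14 \right)}}{-22867 - 6054}\right) = \left(46288 + 25151\right) \left(1987 + \frac{- 59 \left(12 + 77\right) + \left(- \frac{113}{9} + \frac{1}{9} \cdot 14\right)}{-22867 - 6054}\right) = 71439 \left(1987 + \frac{\left(-59\right) 89 + \left(- \frac{113}{9} + \frac{14}{9}\right)}{-28921}\right) = 71439 \left(1987 + \left(-5251 - 11\right) \left(- \frac{1}{28921}\right)\right) = 71439 \left(1987 - - \frac{5262}{28921}\right) = 71439 \left(1987 + \frac{5262}{28921}\right) = 71439 \cdot \frac{57471289}{28921} = \frac{4105691414871}{28921}$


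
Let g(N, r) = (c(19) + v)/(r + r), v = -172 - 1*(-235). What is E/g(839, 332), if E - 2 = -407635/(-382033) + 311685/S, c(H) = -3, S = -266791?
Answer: 10708401365692/509614830515 ≈ 21.013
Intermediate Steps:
v = 63 (v = -172 + 235 = 63)
E = 193525325886/101922966103 (E = 2 + (-407635/(-382033) + 311685/(-266791)) = 2 + (-407635*(-1/382033) + 311685*(-1/266791)) = 2 + (407635/382033 - 311685/266791) = 2 - 10320606320/101922966103 = 193525325886/101922966103 ≈ 1.8987)
g(N, r) = 30/r (g(N, r) = (-3 + 63)/(r + r) = 60/((2*r)) = 60*(1/(2*r)) = 30/r)
E/g(839, 332) = 193525325886/(101922966103*((30/332))) = 193525325886/(101922966103*((30*(1/332)))) = 193525325886/(101922966103*(15/166)) = (193525325886/101922966103)*(166/15) = 10708401365692/509614830515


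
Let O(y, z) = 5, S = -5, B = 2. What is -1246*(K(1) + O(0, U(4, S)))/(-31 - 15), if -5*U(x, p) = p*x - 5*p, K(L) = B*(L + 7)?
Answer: 13083/23 ≈ 568.83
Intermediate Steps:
K(L) = 14 + 2*L (K(L) = 2*(L + 7) = 2*(7 + L) = 14 + 2*L)
U(x, p) = p - p*x/5 (U(x, p) = -(p*x - 5*p)/5 = -(-5*p + p*x)/5 = p - p*x/5)
-1246*(K(1) + O(0, U(4, S)))/(-31 - 15) = -1246*((14 + 2*1) + 5)/(-31 - 15) = -1246*((14 + 2) + 5)/(-46) = -1246*(16 + 5)*(-1)/46 = -26166*(-1)/46 = -1246*(-21/46) = 13083/23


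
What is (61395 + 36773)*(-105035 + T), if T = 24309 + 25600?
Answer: -5411609168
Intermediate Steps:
T = 49909
(61395 + 36773)*(-105035 + T) = (61395 + 36773)*(-105035 + 49909) = 98168*(-55126) = -5411609168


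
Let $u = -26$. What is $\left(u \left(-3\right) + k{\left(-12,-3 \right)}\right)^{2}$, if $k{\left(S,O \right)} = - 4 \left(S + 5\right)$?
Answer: $11236$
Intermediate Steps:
$k{\left(S,O \right)} = -20 - 4 S$ ($k{\left(S,O \right)} = - 4 \left(5 + S\right) = -20 - 4 S$)
$\left(u \left(-3\right) + k{\left(-12,-3 \right)}\right)^{2} = \left(\left(-26\right) \left(-3\right) - -28\right)^{2} = \left(78 + \left(-20 + 48\right)\right)^{2} = \left(78 + 28\right)^{2} = 106^{2} = 11236$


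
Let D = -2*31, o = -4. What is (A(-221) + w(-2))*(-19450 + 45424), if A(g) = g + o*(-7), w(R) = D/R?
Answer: -4207788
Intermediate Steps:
D = -62
w(R) = -62/R
A(g) = 28 + g (A(g) = g - 4*(-7) = g + 28 = 28 + g)
(A(-221) + w(-2))*(-19450 + 45424) = ((28 - 221) - 62/(-2))*(-19450 + 45424) = (-193 - 62*(-1/2))*25974 = (-193 + 31)*25974 = -162*25974 = -4207788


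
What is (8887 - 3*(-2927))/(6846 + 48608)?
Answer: 1262/3961 ≈ 0.31861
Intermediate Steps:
(8887 - 3*(-2927))/(6846 + 48608) = (8887 + 8781)/55454 = 17668*(1/55454) = 1262/3961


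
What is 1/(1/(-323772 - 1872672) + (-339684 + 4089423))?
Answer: 2196444/8236091728115 ≈ 2.6669e-7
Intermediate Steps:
1/(1/(-323772 - 1872672) + (-339684 + 4089423)) = 1/(1/(-2196444) + 3749739) = 1/(-1/2196444 + 3749739) = 1/(8236091728115/2196444) = 2196444/8236091728115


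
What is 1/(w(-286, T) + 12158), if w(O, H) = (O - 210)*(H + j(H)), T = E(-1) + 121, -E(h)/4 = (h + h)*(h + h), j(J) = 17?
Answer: -1/48354 ≈ -2.0681e-5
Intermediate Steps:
E(h) = -16*h² (E(h) = -4*(h + h)*(h + h) = -4*2*h*2*h = -16*h²)
T = 105 (T = -16*(-1)² + 121 = -16*1 + 121 = -16 + 121 = 105)
w(O, H) = (-210 + O)*(17 + H) (w(O, H) = (O - 210)*(H + 17) = (-210 + O)*(17 + H))
1/(w(-286, T) + 12158) = 1/((-3570 - 210*105 + 17*(-286) + 105*(-286)) + 12158) = 1/((-3570 - 22050 - 4862 - 30030) + 12158) = 1/(-60512 + 12158) = 1/(-48354) = -1/48354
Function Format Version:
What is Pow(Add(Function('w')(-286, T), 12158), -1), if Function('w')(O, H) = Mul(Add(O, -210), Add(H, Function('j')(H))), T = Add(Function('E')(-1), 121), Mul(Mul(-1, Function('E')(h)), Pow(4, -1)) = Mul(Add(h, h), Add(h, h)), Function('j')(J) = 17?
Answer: Rational(-1, 48354) ≈ -2.0681e-5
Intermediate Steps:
Function('E')(h) = Mul(-16, Pow(h, 2)) (Function('E')(h) = Mul(-4, Mul(Add(h, h), Add(h, h))) = Mul(-4, Mul(Mul(2, h), Mul(2, h))) = Mul(-4, Mul(4, Pow(h, 2))) = Mul(-16, Pow(h, 2)))
T = 105 (T = Add(Mul(-16, Pow(-1, 2)), 121) = Add(Mul(-16, 1), 121) = Add(-16, 121) = 105)
Function('w')(O, H) = Mul(Add(-210, O), Add(17, H)) (Function('w')(O, H) = Mul(Add(O, -210), Add(H, 17)) = Mul(Add(-210, O), Add(17, H)))
Pow(Add(Function('w')(-286, T), 12158), -1) = Pow(Add(Add(-3570, Mul(-210, 105), Mul(17, -286), Mul(105, -286)), 12158), -1) = Pow(Add(Add(-3570, -22050, -4862, -30030), 12158), -1) = Pow(Add(-60512, 12158), -1) = Pow(-48354, -1) = Rational(-1, 48354)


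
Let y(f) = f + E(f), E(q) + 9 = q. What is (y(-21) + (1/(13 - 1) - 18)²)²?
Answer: 1511732161/20736 ≈ 72904.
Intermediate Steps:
E(q) = -9 + q
y(f) = -9 + 2*f (y(f) = f + (-9 + f) = -9 + 2*f)
(y(-21) + (1/(13 - 1) - 18)²)² = ((-9 + 2*(-21)) + (1/(13 - 1) - 18)²)² = ((-9 - 42) + (1/12 - 18)²)² = (-51 + (1/12 - 18)²)² = (-51 + (-215/12)²)² = (-51 + 46225/144)² = (38881/144)² = 1511732161/20736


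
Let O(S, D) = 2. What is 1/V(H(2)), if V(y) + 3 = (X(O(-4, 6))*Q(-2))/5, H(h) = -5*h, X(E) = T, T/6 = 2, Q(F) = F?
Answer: -5/39 ≈ -0.12821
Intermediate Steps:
T = 12 (T = 6*2 = 12)
X(E) = 12
V(y) = -39/5 (V(y) = -3 + (12*(-2))/5 = -3 - 24*1/5 = -3 - 24/5 = -39/5)
1/V(H(2)) = 1/(-39/5) = -5/39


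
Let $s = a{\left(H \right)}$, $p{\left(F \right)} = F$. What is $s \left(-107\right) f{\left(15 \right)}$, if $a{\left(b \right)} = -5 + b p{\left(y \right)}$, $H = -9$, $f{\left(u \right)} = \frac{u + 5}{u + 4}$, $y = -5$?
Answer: $- \frac{85600}{19} \approx -4505.3$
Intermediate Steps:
$f{\left(u \right)} = \frac{5 + u}{4 + u}$
$a{\left(b \right)} = -5 - 5 b$ ($a{\left(b \right)} = -5 + b \left(-5\right) = -5 - 5 b$)
$s = 40$ ($s = -5 - -45 = -5 + 45 = 40$)
$s \left(-107\right) f{\left(15 \right)} = 40 \left(-107\right) \frac{5 + 15}{4 + 15} = - 4280 \cdot \frac{1}{19} \cdot 20 = \left(-4280\right) \frac{20}{19} = - \frac{85600}{19}$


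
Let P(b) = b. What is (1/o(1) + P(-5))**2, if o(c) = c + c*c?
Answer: 81/4 ≈ 20.250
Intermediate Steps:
o(c) = c + c**2
(1/o(1) + P(-5))**2 = (1/(1*(1 + 1)) - 5)**2 = (1/(1*2) - 5)**2 = (1/2 - 5)**2 = (-9/2)**2 = 81/4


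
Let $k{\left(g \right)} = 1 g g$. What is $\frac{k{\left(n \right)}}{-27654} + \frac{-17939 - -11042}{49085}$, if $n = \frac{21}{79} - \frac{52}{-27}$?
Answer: $- \frac{78984847212337}{561430212196410} \approx -0.14069$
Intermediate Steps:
$n = \frac{4675}{2133}$ ($n = 21 \cdot \frac{1}{79} - - \frac{52}{27} = \frac{21}{79} + \frac{52}{27} = \frac{4675}{2133} \approx 2.1917$)
$k{\left(g \right)} = g^{2}$ ($k{\left(g \right)} = g g = g^{2}$)
$\frac{k{\left(n \right)}}{-27654} + \frac{-17939 - -11042}{49085} = \frac{\left(\frac{4675}{2133}\right)^{2}}{-27654} + \frac{-17939 - -11042}{49085} = \frac{21855625}{4549689} \left(- \frac{1}{27654}\right) + \left(-17939 + 11042\right) \frac{1}{49085} = - \frac{1986875}{11437918146} - \frac{6897}{49085} = - \frac{78984847212337}{561430212196410}$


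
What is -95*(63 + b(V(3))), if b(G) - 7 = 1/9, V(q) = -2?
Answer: -59945/9 ≈ -6660.6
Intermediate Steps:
b(G) = 64/9 (b(G) = 7 + 1/9 = 64/9)
-95*(63 + b(V(3))) = -95*(63 + 64/9) = -95*631/9 = -59945/9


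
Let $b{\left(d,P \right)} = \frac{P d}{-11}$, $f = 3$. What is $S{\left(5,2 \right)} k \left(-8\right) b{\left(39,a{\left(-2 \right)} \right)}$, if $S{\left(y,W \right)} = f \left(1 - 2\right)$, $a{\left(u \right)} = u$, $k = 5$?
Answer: $\frac{9360}{11} \approx 850.91$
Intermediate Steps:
$S{\left(y,W \right)} = -3$ ($S{\left(y,W \right)} = 3 \left(1 - 2\right) = 3 \left(-1\right) = -3$)
$b{\left(d,P \right)} = - \frac{P d}{11}$ ($b{\left(d,P \right)} = P d \left(- \frac{1}{11}\right) = - \frac{P d}{11}$)
$S{\left(5,2 \right)} k \left(-8\right) b{\left(39,a{\left(-2 \right)} \right)} = \left(-3\right) 5 \left(-8\right) \left(\left(- \frac{1}{11}\right) \left(-2\right) 39\right) = \left(-15\right) \left(-8\right) \frac{78}{11} = 120 \cdot \frac{78}{11} = \frac{9360}{11}$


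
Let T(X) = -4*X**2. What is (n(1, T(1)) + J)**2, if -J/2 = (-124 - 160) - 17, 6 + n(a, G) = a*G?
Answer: 350464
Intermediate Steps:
n(a, G) = -6 + G*a (n(a, G) = -6 + a*G = -6 + G*a)
J = 602 (J = -2*((-124 - 160) - 17) = -2*(-284 - 17) = -2*(-301) = 602)
(n(1, T(1)) + J)**2 = ((-6 - 4*1**2*1) + 602)**2 = ((-6 - 4*1*1) + 602)**2 = ((-6 - 4*1) + 602)**2 = ((-6 - 4) + 602)**2 = (-10 + 602)**2 = 592**2 = 350464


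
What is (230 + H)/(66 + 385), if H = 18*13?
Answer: 464/451 ≈ 1.0288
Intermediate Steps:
H = 234
(230 + H)/(66 + 385) = (230 + 234)/(66 + 385) = 464/451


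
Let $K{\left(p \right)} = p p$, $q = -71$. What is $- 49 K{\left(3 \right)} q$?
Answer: $31311$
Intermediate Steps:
$K{\left(p \right)} = p^{2}$
$- 49 K{\left(3 \right)} q = - 49 \cdot 3^{2} \left(-71\right) = \left(-49\right) 9 \left(-71\right) = \left(-441\right) \left(-71\right) = 31311$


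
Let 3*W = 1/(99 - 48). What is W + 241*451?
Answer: 16629724/153 ≈ 1.0869e+5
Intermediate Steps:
W = 1/153 (W = 1/(3*(99 - 48)) = (⅓)/51 = (⅓)*(1/51) = 1/153 ≈ 0.0065359)
W + 241*451 = 1/153 + 241*451 = 1/153 + 108691 = 16629724/153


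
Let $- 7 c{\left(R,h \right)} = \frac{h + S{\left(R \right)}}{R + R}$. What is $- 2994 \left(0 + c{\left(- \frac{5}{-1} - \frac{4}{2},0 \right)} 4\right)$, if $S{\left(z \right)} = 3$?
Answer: $\frac{5988}{7} \approx 855.43$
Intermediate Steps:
$c{\left(R,h \right)} = - \frac{3 + h}{14 R}$ ($c{\left(R,h \right)} = - \frac{\left(h + 3\right) \frac{1}{R + R}}{7} = - \frac{\left(3 + h\right) \frac{1}{2 R}}{7} = - \frac{\frac{1}{2} \frac{1}{R} \left(3 + h\right)}{7} = - \frac{3 + h}{14 R}$)
$- 2994 \left(0 + c{\left(- \frac{5}{-1} - \frac{4}{2},0 \right)} 4\right) = - 2994 \left(0 + \frac{-3 - 0}{14 \left(- \frac{5}{-1} - \frac{4}{2}\right)} 4\right) = - 2994 \left(0 + \frac{-3 + 0}{14 \left(\left(-5\right) \left(-1\right) - 2\right)} 4\right) = - 2994 \left(0 + \frac{1}{14} \frac{1}{5 - 2} \left(-3\right) 4\right) = - 2994 \left(0 + \frac{1}{14} \cdot \frac{1}{3} \left(-3\right) 4\right) = - 2994 \left(0 - \frac{2}{7}\right) = \left(-2994\right) \left(- \frac{2}{7}\right) = \frac{5988}{7}$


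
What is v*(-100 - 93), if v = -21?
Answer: 4053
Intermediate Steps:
v*(-100 - 93) = -21*(-100 - 93) = -21*(-193) = 4053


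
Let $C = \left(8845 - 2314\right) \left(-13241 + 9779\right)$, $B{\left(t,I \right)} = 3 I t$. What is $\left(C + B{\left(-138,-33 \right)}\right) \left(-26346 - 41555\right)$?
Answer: $1534335810660$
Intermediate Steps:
$B{\left(t,I \right)} = 3 I t$
$C = -22610322$ ($C = 6531 \left(-3462\right) = -22610322$)
$\left(C + B{\left(-138,-33 \right)}\right) \left(-26346 - 41555\right) = \left(-22610322 + 3 \left(-33\right) \left(-138\right)\right) \left(-26346 - 41555\right) = \left(-22610322 + 13662\right) \left(-67901\right) = \left(-22596660\right) \left(-67901\right) = 1534335810660$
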